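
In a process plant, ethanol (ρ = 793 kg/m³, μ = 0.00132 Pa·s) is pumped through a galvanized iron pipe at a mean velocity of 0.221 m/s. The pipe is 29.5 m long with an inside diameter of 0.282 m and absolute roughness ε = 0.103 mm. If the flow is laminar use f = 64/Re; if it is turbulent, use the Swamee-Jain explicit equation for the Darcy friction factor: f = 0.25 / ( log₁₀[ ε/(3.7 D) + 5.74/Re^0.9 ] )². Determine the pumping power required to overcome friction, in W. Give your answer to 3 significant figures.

Reynolds number Re = ρVD/μ = 793 · 0.221 · 0.282 / 0.00132 = 3.744e+04.
Re > 4000 → turbulent. Relative roughness ε/D = 0.000103/0.282 = 0.000365. Swamee-Jain: f = 0.25/(log₁₀[0.000365/3.7 + 5.74/3.744e+04^0.9])² = 0.25/(log₁₀[9.87e-05 + 0.000439])² = 0.25/(-3.269)² = 0.02339.
Darcy-Weisbach: ΔP = f(L/D)(ρV²/2) = 0.02339·(29.5/0.282)·(793·0.221²/2) = 0.02339·104.6·19.37 = 47.39 Pa.
Q = V·A = 0.221·0.06246 = 0.0138 m³/s.
Pumping power P = QΔP = 0.0138·47.39 = 0.6541 W = 0.654 W.

P ≈ 0.654 W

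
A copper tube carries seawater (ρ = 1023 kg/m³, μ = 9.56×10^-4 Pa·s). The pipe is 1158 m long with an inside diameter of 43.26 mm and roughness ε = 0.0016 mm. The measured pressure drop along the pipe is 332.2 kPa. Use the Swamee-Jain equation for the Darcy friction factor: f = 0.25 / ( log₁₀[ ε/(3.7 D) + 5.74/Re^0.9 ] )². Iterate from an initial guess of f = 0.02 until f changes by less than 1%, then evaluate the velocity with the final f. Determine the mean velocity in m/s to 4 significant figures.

Rearranging Darcy-Weisbach: V = √(2·ΔP·D/(f·L·ρ)). With ε/D = 1.6e-06/0.04326 = 3.7e-05, iterate starting from f = 0.02:
  f = 0.02 → V = √(2·3.322e+05·0.04326/(0.02·1158·1023)) = 1.101 m/s; Re = ρVD/μ = 5.099e+04; f → 0.02082
  f = 0.02082 → V = 1.079 m/s; Re = 4.997e+04; f → 0.02092
Converged (Δf/f < 1%). With the final f = 0.02092: V = √(2·3.322e+05·0.04326/(0.02092·1158·1023)) = 1.077 m/s.

V ≈ 1.077 m/s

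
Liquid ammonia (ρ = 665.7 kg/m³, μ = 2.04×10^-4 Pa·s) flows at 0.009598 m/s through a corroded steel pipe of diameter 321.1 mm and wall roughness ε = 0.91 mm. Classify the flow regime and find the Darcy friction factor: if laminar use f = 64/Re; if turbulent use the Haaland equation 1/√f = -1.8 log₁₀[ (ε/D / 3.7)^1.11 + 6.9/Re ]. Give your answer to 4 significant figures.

Re = ρVD/μ = 665.7·0.009598·0.3211/0.000204 = 1.006e+04.
Re > 4000 → turbulent. ε/D = 0.00091/0.3211 = 0.00283; Haaland: 1/√f = -1.8 log₁₀[0.000348 + 0.000686] = 5.374, so f = 0.03463.

f ≈ 0.03463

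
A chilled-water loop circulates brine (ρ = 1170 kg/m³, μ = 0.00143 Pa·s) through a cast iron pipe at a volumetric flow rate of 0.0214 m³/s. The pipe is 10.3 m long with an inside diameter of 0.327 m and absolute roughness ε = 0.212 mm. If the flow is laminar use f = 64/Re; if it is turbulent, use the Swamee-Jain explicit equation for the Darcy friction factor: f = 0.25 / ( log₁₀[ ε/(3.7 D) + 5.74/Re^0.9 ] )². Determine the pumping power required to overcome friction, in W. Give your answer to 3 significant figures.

P ≈ 0.565 W

Cross-sectional area A = πD²/4 = π(0.327)²/4 = 0.08398 m²; mean velocity V = Q/A = 0.0214/0.08398 = 0.2548 m/s.
Reynolds number Re = ρVD/μ = 1170 · 0.2548 · 0.327 / 0.00143 = 6.818e+04.
Re > 4000 → turbulent. Relative roughness ε/D = 0.000212/0.327 = 0.000648. Swamee-Jain: f = 0.25/(log₁₀[0.000648/3.7 + 5.74/6.818e+04^0.9])² = 0.25/(log₁₀[0.000175 + 0.000256])² = 0.25/(-3.365)² = 0.02208.
Darcy-Weisbach: ΔP = f(L/D)(ρV²/2) = 0.02208·(10.3/0.327)·(1170·0.2548²/2) = 0.02208·31.5·37.99 = 26.42 Pa.
Pumping power P = QΔP = 0.0214·26.42 = 0.5653 W = 0.565 W.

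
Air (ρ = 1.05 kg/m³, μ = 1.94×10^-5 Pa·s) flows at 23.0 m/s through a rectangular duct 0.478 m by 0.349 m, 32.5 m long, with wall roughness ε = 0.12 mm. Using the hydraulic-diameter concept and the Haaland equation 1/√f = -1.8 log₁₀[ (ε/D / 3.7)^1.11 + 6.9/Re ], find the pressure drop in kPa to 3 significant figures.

ΔP ≈ 0.361 kPa

Hydraulic diameter D_h = 4A/P = 4·(0.478·0.349)/(2·(0.478+0.349)) = 0.6673/1.654 = 0.4034 m.
Re = ρVD_h/μ = 1.05·23·0.4034/1.94e-05 = 5.022e+05.
ε/D_h = 0.00012/0.4034 = 0.000297; Haaland gives 1/√f = -1.8 log₁₀[2.85e-05+1.37e-05] = 7.874, so f = 0.01613.
ΔP = f(L/D_h)(ρV²/2) = 0.01613·32.5/0.4034·277.7 = 360.9 Pa.
ΔP = 0.361 kPa.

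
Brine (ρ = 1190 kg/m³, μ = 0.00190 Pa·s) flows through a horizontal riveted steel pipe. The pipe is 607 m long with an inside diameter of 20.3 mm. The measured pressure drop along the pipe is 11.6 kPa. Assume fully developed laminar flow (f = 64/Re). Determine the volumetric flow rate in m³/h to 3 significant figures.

For laminar flow, f = 64/Re with Re = ρVD/μ, so Darcy-Weisbach reduces to ΔP = 32μLV/D². Solving for V: V = ΔP·D²/(32μL) = 1.16e+04·(0.0203)²/(32·0.0019·607) = 0.1295 m/s.
Check: Re = ρVD/μ = 1190·0.1295·0.0203/0.0019 = 1647 < 2300, so the laminar assumption holds.
Q = V·A = 0.1295·(π/4·0.0203²) = 4.192e-05 m³/s = 0.151 m³/h.

Q ≈ 0.151 m³/h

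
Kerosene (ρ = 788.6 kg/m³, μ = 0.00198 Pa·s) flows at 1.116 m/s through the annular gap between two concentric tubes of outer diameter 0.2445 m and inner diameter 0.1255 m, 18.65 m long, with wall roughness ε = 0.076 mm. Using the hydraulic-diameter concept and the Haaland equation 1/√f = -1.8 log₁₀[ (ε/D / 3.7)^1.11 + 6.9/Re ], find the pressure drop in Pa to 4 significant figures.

ΔP ≈ 1730 Pa

Hydraulic diameter D_h = 4A/P = D_o - D_i = 0.2445 - 0.1255 = 0.119 m.
Re = ρVD_h/μ = 788.6·1.116·0.119/0.00198 = 5.289e+04.
ε/D_h = 7.6e-05/0.119 = 0.000639; Haaland gives 1/√f = -1.8 log₁₀[6.65e-05+0.00013] = 6.67, so f = 0.02248.
ΔP = f(L/D_h)(ρV²/2) = 0.02248·18.65/0.119·491.1 = 1730 Pa.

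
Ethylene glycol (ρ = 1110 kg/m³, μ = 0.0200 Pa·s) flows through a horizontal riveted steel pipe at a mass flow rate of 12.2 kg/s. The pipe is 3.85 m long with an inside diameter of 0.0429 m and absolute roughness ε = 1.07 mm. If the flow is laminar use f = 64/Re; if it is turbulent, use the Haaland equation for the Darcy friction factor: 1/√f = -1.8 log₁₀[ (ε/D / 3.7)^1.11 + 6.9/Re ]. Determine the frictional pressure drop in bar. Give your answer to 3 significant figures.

A = πD²/4 = π(0.0429)²/4 = 0.001445 m²; mean velocity V = ṁ/(ρA) = 12.2/(1110 · 0.001445) = 7.604 m/s.
Reynolds number Re = ρVD/μ = 1110 · 7.604 · 0.0429 / 0.02 = 1.81e+04.
Re > 4000 → turbulent. Relative roughness ε/D = 0.00107/0.0429 = 0.0249. Haaland: 1/√f = -1.8 log₁₀[(0.0249/3.7)^1.11 + 6.9/1.81e+04] = -1.8 log₁₀[0.00389 + 0.000381] = 4.265, so f = 0.05497.
Darcy-Weisbach: ΔP = f(L/D)(ρV²/2) = 0.05497·(3.85/0.0429)·(1110·7.604²/2) = 0.05497·89.74·3.209e+04 = 1.583e+05 Pa.
ΔP = 1.583e+05 Pa = 1.58 bar.

ΔP ≈ 1.58 bar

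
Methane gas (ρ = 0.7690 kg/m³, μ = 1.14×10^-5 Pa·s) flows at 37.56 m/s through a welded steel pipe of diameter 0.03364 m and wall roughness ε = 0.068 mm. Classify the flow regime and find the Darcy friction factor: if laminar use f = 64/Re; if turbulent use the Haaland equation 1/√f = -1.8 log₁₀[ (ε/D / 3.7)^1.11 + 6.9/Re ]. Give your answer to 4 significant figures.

f ≈ 0.02527

Re = ρVD/μ = 0.769·37.56·0.03364/1.14e-05 = 8.523e+04.
Re > 4000 → turbulent. ε/D = 6.8e-05/0.03364 = 0.00202; Haaland: 1/√f = -1.8 log₁₀[0.000239 + 8.1e-05] = 6.291, so f = 0.02527.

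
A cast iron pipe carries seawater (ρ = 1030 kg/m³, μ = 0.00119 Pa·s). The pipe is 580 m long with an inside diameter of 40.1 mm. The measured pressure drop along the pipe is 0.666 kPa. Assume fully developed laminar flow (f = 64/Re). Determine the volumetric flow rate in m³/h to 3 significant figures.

For laminar flow, f = 64/Re with Re = ρVD/μ, so Darcy-Weisbach reduces to ΔP = 32μLV/D². Solving for V: V = ΔP·D²/(32μL) = 666·(0.0401)²/(32·0.00119·580) = 0.04849 m/s.
Check: Re = ρVD/μ = 1030·0.04849·0.0401/0.00119 = 1683 < 2300, so the laminar assumption holds.
Q = V·A = 0.04849·(π/4·0.0401²) = 6.124e-05 m³/s = 0.220 m³/h.

Q ≈ 0.220 m³/h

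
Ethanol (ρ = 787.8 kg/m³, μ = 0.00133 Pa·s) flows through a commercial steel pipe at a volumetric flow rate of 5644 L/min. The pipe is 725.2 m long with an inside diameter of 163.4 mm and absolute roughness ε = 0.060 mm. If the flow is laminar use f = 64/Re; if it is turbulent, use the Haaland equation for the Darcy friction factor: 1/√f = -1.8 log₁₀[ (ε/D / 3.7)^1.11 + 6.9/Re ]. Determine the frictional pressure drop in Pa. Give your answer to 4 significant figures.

Q = 5644 L/min = 5644/60000 = 0.09407 m³/s.
Cross-sectional area A = πD²/4 = π(0.1634)²/4 = 0.02097 m²; mean velocity V = Q/A = 0.09407/0.02097 = 4.486 m/s.
Reynolds number Re = ρVD/μ = 787.8 · 4.486 · 0.1634 / 0.00133 = 4.342e+05.
Re > 4000 → turbulent. Relative roughness ε/D = 6e-05/0.1634 = 0.000367. Haaland: 1/√f = -1.8 log₁₀[(0.000367/3.7)^1.11 + 6.9/4.342e+05] = -1.8 log₁₀[3.6e-05 + 1.59e-05] = 7.713, so f = 0.01681.
Darcy-Weisbach: ΔP = f(L/D)(ρV²/2) = 0.01681·(725.2/0.1634)·(787.8·4.486²/2) = 0.01681·4438·7926 = 5.914e+05 Pa.

ΔP ≈ 591400 Pa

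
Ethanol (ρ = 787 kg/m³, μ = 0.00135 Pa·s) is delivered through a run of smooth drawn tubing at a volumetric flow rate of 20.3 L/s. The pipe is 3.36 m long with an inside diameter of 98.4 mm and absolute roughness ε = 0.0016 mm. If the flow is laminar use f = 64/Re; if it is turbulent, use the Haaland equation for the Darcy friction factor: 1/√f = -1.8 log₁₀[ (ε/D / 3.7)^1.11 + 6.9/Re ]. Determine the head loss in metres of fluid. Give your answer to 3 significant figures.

h_f ≈ 0.204 m

Q = 20.3 L/s = 20.3/1000 = 0.0203 m³/s.
Cross-sectional area A = πD²/4 = π(0.0984)²/4 = 0.007605 m²; mean velocity V = Q/A = 0.0203/0.007605 = 2.669 m/s.
Reynolds number Re = ρVD/μ = 787 · 2.669 · 0.0984 / 0.00135 = 1.531e+05.
Re > 4000 → turbulent. Relative roughness ε/D = 1.6e-06/0.0984 = 1.63e-05. Haaland: 1/√f = -1.8 log₁₀[(1.63e-05/3.7)^1.11 + 6.9/1.531e+05] = -1.8 log₁₀[1.13e-06 + 4.51e-05] = 7.804, so f = 0.01642.
Darcy-Weisbach: ΔP = f(L/D)(ρV²/2) = 0.01642·(3.36/0.0984)·(787·2.669²/2) = 0.01642·34.15·2804 = 1572 Pa.
Head loss h_f = ΔP/(ρg) = 1572/(787·9.81) = 0.204 m.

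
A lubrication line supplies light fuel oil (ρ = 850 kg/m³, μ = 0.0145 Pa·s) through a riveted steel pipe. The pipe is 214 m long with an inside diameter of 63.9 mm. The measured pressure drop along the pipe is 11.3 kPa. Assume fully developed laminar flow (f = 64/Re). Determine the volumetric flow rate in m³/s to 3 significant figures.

Q ≈ 0.00149 m³/s

For laminar flow, f = 64/Re with Re = ρVD/μ, so Darcy-Weisbach reduces to ΔP = 32μLV/D². Solving for V: V = ΔP·D²/(32μL) = 1.13e+04·(0.0639)²/(32·0.0145·214) = 0.4647 m/s.
Check: Re = ρVD/μ = 850·0.4647·0.0639/0.0145 = 1741 < 2300, so the laminar assumption holds.
Q = V·A = 0.4647·(π/4·0.0639²) = 0.00149 m³/s = 0.00149 m³/s.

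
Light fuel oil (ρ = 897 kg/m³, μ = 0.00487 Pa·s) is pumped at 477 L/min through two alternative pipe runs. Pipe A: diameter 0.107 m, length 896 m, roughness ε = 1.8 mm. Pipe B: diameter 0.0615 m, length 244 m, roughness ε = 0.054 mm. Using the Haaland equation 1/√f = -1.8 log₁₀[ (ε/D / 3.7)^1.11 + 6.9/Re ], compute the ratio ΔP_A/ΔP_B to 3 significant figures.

ΔP_A/ΔP_B ≈ 0.437

Pipe A: V = Q/A = 0.00795/0.008992 = 0.8841 m/s; Re = 1.742e+04; ε/D = 0.0168; Haaland → f = 0.04798; ΔP_A = f(L/D)(ρV²/2) = 1.408e+05 Pa.
Pipe B: V = Q/A = 0.00795/0.002971 = 2.676 m/s; Re = 3.032e+04; ε/D = 0.000878; Haaland → f = 0.02532; ΔP_B = f(L/D)(ρV²/2) = 3.226e+05 Pa.
ΔP_A/ΔP_B = 1.408e+05/3.226e+05 = 0.437.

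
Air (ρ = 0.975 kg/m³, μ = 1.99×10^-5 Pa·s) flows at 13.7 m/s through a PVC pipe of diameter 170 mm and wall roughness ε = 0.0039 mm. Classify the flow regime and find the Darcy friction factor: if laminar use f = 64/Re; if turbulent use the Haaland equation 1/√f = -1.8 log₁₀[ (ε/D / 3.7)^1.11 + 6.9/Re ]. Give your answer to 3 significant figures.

f ≈ 0.0174

Re = ρVD/μ = 0.975·13.7·0.17/1.99e-05 = 1.141e+05.
Re > 4000 → turbulent. ε/D = 3.9e-06/0.17 = 2.29e-05; Haaland: 1/√f = -1.8 log₁₀[1.66e-06 + 6.05e-05] = 7.572, so f = 0.01744.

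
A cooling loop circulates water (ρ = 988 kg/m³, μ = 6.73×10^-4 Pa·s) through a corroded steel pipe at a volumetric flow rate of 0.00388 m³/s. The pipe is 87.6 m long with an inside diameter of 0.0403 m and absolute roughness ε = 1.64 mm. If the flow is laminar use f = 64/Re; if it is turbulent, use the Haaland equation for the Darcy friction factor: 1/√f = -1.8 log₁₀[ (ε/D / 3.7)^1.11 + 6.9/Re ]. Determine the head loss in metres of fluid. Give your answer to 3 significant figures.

h_f ≈ 67.1 m

Cross-sectional area A = πD²/4 = π(0.0403)²/4 = 0.001276 m²; mean velocity V = Q/A = 0.00388/0.001276 = 3.042 m/s.
Reynolds number Re = ρVD/μ = 988 · 3.042 · 0.0403 / 0.000673 = 1.8e+05.
Re > 4000 → turbulent. Relative roughness ε/D = 0.00164/0.0403 = 0.0407. Haaland: 1/√f = -1.8 log₁₀[(0.0407/3.7)^1.11 + 6.9/1.8e+05] = -1.8 log₁₀[0.0067 + 3.83e-05] = 3.909, so f = 0.06545.
Darcy-Weisbach: ΔP = f(L/D)(ρV²/2) = 0.06545·(87.6/0.0403)·(988·3.042²/2) = 0.06545·2174·4571 = 6.502e+05 Pa.
Head loss h_f = ΔP/(ρg) = 6.502e+05/(988·9.81) = 67.1 m.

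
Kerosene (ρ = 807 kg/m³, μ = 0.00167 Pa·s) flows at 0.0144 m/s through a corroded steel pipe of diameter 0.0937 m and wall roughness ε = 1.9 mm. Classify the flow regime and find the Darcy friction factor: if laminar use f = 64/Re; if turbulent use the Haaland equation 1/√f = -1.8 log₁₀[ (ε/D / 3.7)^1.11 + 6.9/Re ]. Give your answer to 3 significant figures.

f ≈ 0.0982

Re = ρVD/μ = 807·0.0144·0.0937/0.00167 = 652.
Re < 2300 → laminar, so f = 64/Re = 0.09816 (roughness is irrelevant in laminar flow).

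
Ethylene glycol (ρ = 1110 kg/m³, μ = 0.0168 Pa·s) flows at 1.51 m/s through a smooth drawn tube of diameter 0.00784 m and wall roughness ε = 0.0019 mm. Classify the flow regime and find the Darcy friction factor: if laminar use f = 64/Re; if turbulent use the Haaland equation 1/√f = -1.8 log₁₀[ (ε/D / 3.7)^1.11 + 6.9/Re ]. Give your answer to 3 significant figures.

Re = ρVD/μ = 1110·1.51·0.00784/0.0168 = 782.2.
Re < 2300 → laminar, so f = 64/Re = 0.08182 (roughness is irrelevant in laminar flow).

f ≈ 0.0818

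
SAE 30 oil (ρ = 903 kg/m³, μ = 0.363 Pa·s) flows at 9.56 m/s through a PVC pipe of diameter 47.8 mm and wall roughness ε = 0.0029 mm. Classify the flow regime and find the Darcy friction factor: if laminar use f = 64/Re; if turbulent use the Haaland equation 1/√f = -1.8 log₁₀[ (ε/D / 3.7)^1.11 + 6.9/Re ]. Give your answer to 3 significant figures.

Re = ρVD/μ = 903·9.56·0.0478/0.363 = 1137.
Re < 2300 → laminar, so f = 64/Re = 0.0563 (roughness is irrelevant in laminar flow).

f ≈ 0.0563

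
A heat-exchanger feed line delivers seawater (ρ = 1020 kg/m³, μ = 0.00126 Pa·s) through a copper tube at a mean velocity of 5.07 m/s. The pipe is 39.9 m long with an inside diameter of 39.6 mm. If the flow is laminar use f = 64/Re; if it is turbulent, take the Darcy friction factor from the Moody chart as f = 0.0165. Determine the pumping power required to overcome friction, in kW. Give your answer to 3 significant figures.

Reynolds number Re = ρVD/μ = 1020 · 5.07 · 0.0396 / 0.00126 = 1.625e+05.
Re > 4000 → turbulent; use the Moody-chart value f = 0.0165.
Darcy-Weisbach: ΔP = f(L/D)(ρV²/2) = 0.0165·(39.9/0.0396)·(1020·5.07²/2) = 0.0165·1008·1.311e+04 = 2.179e+05 Pa.
Q = V·A = 5.07·0.001232 = 0.006244 m³/s.
Pumping power P = QΔP = 0.006244·2.179e+05 = 1361 W = 1.36 kW.

P ≈ 1.36 kW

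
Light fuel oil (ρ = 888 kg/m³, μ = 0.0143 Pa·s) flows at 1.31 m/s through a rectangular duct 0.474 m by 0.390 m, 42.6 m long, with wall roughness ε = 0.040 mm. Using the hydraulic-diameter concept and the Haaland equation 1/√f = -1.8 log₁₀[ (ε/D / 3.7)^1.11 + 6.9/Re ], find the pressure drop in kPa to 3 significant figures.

Hydraulic diameter D_h = 4A/P = 4·(0.474·0.39)/(2·(0.474+0.39)) = 0.7394/1.728 = 0.4279 m.
Re = ρVD_h/μ = 888·1.31·0.4279/0.0143 = 3.481e+04.
ε/D_h = 4e-05/0.4279 = 9.35e-05; Haaland gives 1/√f = -1.8 log₁₀[7.88e-06+0.000198] = 6.635, so f = 0.02272.
ΔP = f(L/D_h)(ρV²/2) = 0.02272·42.6/0.4279·761.9 = 1723 Pa.
ΔP = 1.72 kPa.

ΔP ≈ 1.72 kPa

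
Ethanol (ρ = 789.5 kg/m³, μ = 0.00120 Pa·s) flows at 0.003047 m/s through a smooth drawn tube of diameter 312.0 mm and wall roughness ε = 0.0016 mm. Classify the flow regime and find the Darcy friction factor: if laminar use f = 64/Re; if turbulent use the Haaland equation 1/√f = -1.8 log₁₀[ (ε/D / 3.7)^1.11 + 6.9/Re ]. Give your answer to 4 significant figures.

f ≈ 0.1023

Re = ρVD/μ = 789.5·0.003047·0.312/0.0012 = 625.5.
Re < 2300 → laminar, so f = 64/Re = 0.1023 (roughness is irrelevant in laminar flow).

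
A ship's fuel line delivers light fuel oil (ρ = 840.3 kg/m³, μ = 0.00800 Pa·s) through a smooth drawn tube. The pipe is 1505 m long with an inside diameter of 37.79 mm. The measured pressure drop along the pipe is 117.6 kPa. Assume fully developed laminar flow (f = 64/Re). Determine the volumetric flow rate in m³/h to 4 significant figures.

Q ≈ 1.760 m³/h

For laminar flow, f = 64/Re with Re = ρVD/μ, so Darcy-Weisbach reduces to ΔP = 32μLV/D². Solving for V: V = ΔP·D²/(32μL) = 1.176e+05·(0.03779)²/(32·0.008·1505) = 0.4359 m/s.
Check: Re = ρVD/μ = 840.3·0.4359·0.03779/0.008 = 1730 < 2300, so the laminar assumption holds.
Q = V·A = 0.4359·(π/4·0.03779²) = 0.0004889 m³/s = 1.760 m³/h.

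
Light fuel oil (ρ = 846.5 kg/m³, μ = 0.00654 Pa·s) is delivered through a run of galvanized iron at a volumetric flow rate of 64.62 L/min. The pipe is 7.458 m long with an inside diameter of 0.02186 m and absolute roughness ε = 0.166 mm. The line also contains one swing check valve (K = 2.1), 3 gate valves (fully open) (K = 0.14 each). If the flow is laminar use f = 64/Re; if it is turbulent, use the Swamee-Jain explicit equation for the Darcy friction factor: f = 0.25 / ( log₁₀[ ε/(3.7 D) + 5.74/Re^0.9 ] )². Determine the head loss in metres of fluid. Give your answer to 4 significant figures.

Q = 64.62 L/min = 64.62/60000 = 0.001077 m³/s.
Cross-sectional area A = πD²/4 = π(0.02186)²/4 = 0.0003753 m²; mean velocity V = Q/A = 0.001077/0.0003753 = 2.87 m/s.
Reynolds number Re = ρVD/μ = 846.5 · 2.87 · 0.02186 / 0.00654 = 8119.
Re > 4000 → turbulent. Relative roughness ε/D = 0.000166/0.02186 = 0.00759. Swamee-Jain: f = 0.25/(log₁₀[0.00759/3.7 + 5.74/8119^0.9])² = 0.25/(log₁₀[0.00205 + 0.00174])² = 0.25/(-2.421)² = 0.04265.
Total minor-loss coefficient ΣK = 1·2.1 + 3·0.14 = 2.52.
ΔP = [f·L/D + ΣK]·(ρV²/2) = [0.04265·7.458/0.02186 + 2.52]·(846.5·2.87²/2) = [14.55 + 2.52]·3485 = 5.949e+04 Pa.
Head loss h_f = ΔP/(ρg) = 5.949e+04/(846.5·9.81) = 7.164 m.

h_f ≈ 7.164 m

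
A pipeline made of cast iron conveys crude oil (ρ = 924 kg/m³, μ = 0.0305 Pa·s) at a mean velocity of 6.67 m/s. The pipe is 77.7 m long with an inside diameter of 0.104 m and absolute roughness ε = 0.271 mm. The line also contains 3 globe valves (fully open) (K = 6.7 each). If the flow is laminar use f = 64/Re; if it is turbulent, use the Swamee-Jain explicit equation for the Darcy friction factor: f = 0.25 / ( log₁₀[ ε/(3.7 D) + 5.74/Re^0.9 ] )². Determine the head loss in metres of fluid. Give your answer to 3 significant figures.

Reynolds number Re = ρVD/μ = 924 · 6.67 · 0.104 / 0.0305 = 2.102e+04.
Re > 4000 → turbulent. Relative roughness ε/D = 0.000271/0.104 = 0.00261. Swamee-Jain: f = 0.25/(log₁₀[0.00261/3.7 + 5.74/2.102e+04^0.9])² = 0.25/(log₁₀[0.000704 + 0.000739])² = 0.25/(-2.841)² = 0.03098.
Total minor-loss coefficient ΣK = 3·6.7 = 20.1.
ΔP = [f·L/D + ΣK]·(ρV²/2) = [0.03098·77.7/0.104 + 20.1]·(924·6.67²/2) = [23.15 + 20.1]·2.055e+04 = 8.889e+05 Pa.
Head loss h_f = ΔP/(ρg) = 8.889e+05/(924·9.81) = 98.1 m.

h_f ≈ 98.1 m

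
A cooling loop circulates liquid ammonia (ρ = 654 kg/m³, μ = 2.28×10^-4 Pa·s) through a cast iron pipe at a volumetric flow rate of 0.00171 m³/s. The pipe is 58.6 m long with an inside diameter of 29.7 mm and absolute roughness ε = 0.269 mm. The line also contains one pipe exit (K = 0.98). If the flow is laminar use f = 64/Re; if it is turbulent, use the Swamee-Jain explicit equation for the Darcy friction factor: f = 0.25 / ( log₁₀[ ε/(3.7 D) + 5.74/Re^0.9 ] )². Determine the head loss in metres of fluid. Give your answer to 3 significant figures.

h_f ≈ 23.0 m

Cross-sectional area A = πD²/4 = π(0.0297)²/4 = 0.0006928 m²; mean velocity V = Q/A = 0.00171/0.0006928 = 2.468 m/s.
Reynolds number Re = ρVD/μ = 654 · 2.468 · 0.0297 / 0.000228 = 2.103e+05.
Re > 4000 → turbulent. Relative roughness ε/D = 0.000269/0.0297 = 0.00906. Swamee-Jain: f = 0.25/(log₁₀[0.00906/3.7 + 5.74/2.103e+05^0.9])² = 0.25/(log₁₀[0.00245 + 9.3e-05])² = 0.25/(-2.595)² = 0.03712.
Total minor-loss coefficient ΣK = 1·0.98 = 0.98.
ΔP = [f·L/D + ΣK]·(ρV²/2) = [0.03712·58.6/0.0297 + 0.98]·(654·2.468²/2) = [73.25 + 0.98]·1992 = 1.479e+05 Pa.
Head loss h_f = ΔP/(ρg) = 1.479e+05/(654·9.81) = 23.0 m.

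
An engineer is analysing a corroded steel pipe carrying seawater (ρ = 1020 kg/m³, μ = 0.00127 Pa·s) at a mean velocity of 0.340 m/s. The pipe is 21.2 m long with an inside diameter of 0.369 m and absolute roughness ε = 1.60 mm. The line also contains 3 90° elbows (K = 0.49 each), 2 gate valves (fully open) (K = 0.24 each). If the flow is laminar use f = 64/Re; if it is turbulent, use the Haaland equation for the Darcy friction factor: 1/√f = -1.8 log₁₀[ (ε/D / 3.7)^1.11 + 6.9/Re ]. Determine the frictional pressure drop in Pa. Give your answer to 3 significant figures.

ΔP ≈ 217 Pa

Reynolds number Re = ρVD/μ = 1020 · 0.34 · 0.369 / 0.00127 = 1.008e+05.
Re > 4000 → turbulent. Relative roughness ε/D = 0.0016/0.369 = 0.00434. Haaland: 1/√f = -1.8 log₁₀[(0.00434/3.7)^1.11 + 6.9/1.008e+05] = -1.8 log₁₀[0.000558 + 6.85e-05] = 5.766, so f = 0.03008.
Total minor-loss coefficient ΣK = 3·0.49 + 2·0.24 = 1.95.
ΔP = [f·L/D + ΣK]·(ρV²/2) = [0.03008·21.2/0.369 + 1.95]·(1020·0.34²/2) = [1.728 + 1.95]·58.96 = 216.8 Pa.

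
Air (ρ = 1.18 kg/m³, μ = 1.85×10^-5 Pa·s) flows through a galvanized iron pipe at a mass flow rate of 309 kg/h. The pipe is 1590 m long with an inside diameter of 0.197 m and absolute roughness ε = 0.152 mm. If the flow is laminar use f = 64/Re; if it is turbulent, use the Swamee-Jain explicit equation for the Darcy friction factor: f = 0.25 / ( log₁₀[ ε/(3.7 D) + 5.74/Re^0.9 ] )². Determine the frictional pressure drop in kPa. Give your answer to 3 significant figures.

ṁ = 309 kg/h = 309/3600 = 0.08583 kg/s.
A = πD²/4 = π(0.197)²/4 = 0.03048 m²; mean velocity V = ṁ/(ρA) = 0.08583/(1.18 · 0.03048) = 2.386 m/s.
Reynolds number Re = ρVD/μ = 1.18 · 2.386 · 0.197 / 1.85e-05 = 2.999e+04.
Re > 4000 → turbulent. Relative roughness ε/D = 0.000152/0.197 = 0.000772. Swamee-Jain: f = 0.25/(log₁₀[0.000772/3.7 + 5.74/2.999e+04^0.9])² = 0.25/(log₁₀[0.000209 + 0.000537])² = 0.25/(-3.128)² = 0.02556.
Darcy-Weisbach: ΔP = f(L/D)(ρV²/2) = 0.02556·(1590/0.197)·(1.18·2.386²/2) = 0.02556·8071·3.36 = 693 Pa.
ΔP = 693 Pa = 0.693 kPa.

ΔP ≈ 0.693 kPa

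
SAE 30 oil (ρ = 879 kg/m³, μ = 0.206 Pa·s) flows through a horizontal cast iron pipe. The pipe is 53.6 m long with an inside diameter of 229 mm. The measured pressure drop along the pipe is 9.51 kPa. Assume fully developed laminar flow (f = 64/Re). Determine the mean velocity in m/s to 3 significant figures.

V ≈ 1.41 m/s

For laminar flow, f = 64/Re with Re = ρVD/μ, so Darcy-Weisbach reduces to ΔP = 32μLV/D². Solving for V: V = ΔP·D²/(32μL) = 9510·(0.229)²/(32·0.206·53.6) = 1.411 m/s.
Check: Re = ρVD/μ = 879·1.411·0.229/0.206 = 1379 < 2300, so the laminar assumption holds.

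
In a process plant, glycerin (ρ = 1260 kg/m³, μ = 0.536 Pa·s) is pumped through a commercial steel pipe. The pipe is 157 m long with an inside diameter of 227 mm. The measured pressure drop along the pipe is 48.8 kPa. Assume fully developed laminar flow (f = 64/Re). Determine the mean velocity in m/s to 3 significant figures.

V ≈ 0.934 m/s

For laminar flow, f = 64/Re with Re = ρVD/μ, so Darcy-Weisbach reduces to ΔP = 32μLV/D². Solving for V: V = ΔP·D²/(32μL) = 4.88e+04·(0.227)²/(32·0.536·157) = 0.9338 m/s.
Check: Re = ρVD/μ = 1260·0.9338·0.227/0.536 = 498.3 < 2300, so the laminar assumption holds.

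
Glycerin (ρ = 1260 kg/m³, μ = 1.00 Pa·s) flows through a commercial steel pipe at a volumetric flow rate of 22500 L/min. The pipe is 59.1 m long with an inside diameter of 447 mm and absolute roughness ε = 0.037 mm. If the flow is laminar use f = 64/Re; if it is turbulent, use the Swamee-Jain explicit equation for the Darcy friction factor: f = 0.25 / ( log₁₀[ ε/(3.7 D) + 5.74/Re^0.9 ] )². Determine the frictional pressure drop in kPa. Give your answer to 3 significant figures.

Q = 22500 L/min = 22500/60000 = 0.375 m³/s.
Cross-sectional area A = πD²/4 = π(0.447)²/4 = 0.1569 m²; mean velocity V = Q/A = 0.375/0.1569 = 2.39 m/s.
Reynolds number Re = ρVD/μ = 1260 · 2.39 · 0.447 / 1 = 1346.
Re < 2300 → laminar flow, so f = 64/Re = 64/1346 = 0.04755 (the turbulent correlation is not needed).
Darcy-Weisbach: ΔP = f(L/D)(ρV²/2) = 0.04755·(59.1/0.447)·(1260·2.39²/2) = 0.04755·132.2·3597 = 2.262e+04 Pa.
ΔP = 2.262e+04 Pa = 22.6 kPa.

ΔP ≈ 22.6 kPa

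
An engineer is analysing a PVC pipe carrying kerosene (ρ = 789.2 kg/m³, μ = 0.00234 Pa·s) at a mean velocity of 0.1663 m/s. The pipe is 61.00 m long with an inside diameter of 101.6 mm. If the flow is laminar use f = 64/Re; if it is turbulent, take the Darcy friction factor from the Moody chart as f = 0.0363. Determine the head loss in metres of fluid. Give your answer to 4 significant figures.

Reynolds number Re = ρVD/μ = 789.2 · 0.1663 · 0.1016 / 0.00234 = 5698.
Re > 4000 → turbulent; use the Moody-chart value f = 0.0363.
Darcy-Weisbach: ΔP = f(L/D)(ρV²/2) = 0.0363·(61/0.1016)·(789.2·0.1663²/2) = 0.0363·600.4·10.91 = 237.8 Pa.
Head loss h_f = ΔP/(ρg) = 237.8/(789.2·9.81) = 0.03072 m.

h_f ≈ 0.03072 m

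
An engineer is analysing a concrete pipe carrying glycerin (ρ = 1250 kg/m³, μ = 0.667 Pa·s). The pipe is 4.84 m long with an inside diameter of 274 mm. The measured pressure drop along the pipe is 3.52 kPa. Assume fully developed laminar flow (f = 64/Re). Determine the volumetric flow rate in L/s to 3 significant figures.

For laminar flow, f = 64/Re with Re = ρVD/μ, so Darcy-Weisbach reduces to ΔP = 32μLV/D². Solving for V: V = ΔP·D²/(32μL) = 3520·(0.274)²/(32·0.667·4.84) = 2.558 m/s.
Check: Re = ρVD/μ = 1250·2.558·0.274/0.667 = 1314 < 2300, so the laminar assumption holds.
Q = V·A = 2.558·(π/4·0.274²) = 0.1508 m³/s = 151 L/s.

Q ≈ 151 L/s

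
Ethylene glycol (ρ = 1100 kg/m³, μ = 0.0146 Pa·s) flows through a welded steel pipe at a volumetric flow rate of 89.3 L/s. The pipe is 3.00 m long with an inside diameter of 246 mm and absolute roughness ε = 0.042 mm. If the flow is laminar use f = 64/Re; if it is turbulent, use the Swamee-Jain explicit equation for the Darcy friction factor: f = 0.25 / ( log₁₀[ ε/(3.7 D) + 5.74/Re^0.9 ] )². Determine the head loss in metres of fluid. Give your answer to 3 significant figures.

Q = 89.3 L/s = 89.3/1000 = 0.0893 m³/s.
Cross-sectional area A = πD²/4 = π(0.246)²/4 = 0.04753 m²; mean velocity V = Q/A = 0.0893/0.04753 = 1.879 m/s.
Reynolds number Re = ρVD/μ = 1100 · 1.879 · 0.246 / 0.0146 = 3.482e+04.
Re > 4000 → turbulent. Relative roughness ε/D = 4.2e-05/0.246 = 0.000171. Swamee-Jain: f = 0.25/(log₁₀[0.000171/3.7 + 5.74/3.482e+04^0.9])² = 0.25/(log₁₀[4.61e-05 + 0.000469])² = 0.25/(-3.288)² = 0.02312.
Darcy-Weisbach: ΔP = f(L/D)(ρV²/2) = 0.02312·(3/0.246)·(1100·1.879²/2) = 0.02312·12.2·1942 = 547.5 Pa.
Head loss h_f = ΔP/(ρg) = 547.5/(1100·9.81) = 0.0507 m.

h_f ≈ 0.0507 m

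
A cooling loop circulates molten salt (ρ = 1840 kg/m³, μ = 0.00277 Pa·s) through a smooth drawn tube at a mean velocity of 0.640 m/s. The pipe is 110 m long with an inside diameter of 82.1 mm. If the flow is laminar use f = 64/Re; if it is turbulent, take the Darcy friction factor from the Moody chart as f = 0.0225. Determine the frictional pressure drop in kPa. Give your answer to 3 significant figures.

ΔP ≈ 11.4 kPa

Reynolds number Re = ρVD/μ = 1840 · 0.64 · 0.0821 / 0.00277 = 3.49e+04.
Re > 4000 → turbulent; use the Moody-chart value f = 0.0225.
Darcy-Weisbach: ΔP = f(L/D)(ρV²/2) = 0.0225·(110/0.0821)·(1840·0.64²/2) = 0.0225·1340·376.8 = 1.136e+04 Pa.
ΔP = 1.136e+04 Pa = 11.4 kPa.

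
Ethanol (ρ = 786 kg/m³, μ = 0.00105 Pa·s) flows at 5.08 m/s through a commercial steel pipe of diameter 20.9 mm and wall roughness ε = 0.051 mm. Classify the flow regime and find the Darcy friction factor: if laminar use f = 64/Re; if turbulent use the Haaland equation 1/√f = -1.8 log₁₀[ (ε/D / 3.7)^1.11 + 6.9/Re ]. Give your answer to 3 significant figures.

Re = ρVD/μ = 786·5.08·0.0209/0.00105 = 7.948e+04.
Re > 4000 → turbulent. ε/D = 5.1e-05/0.0209 = 0.00244; Haaland: 1/√f = -1.8 log₁₀[0.000295 + 8.68e-05] = 6.153, so f = 0.02641.

f ≈ 0.0264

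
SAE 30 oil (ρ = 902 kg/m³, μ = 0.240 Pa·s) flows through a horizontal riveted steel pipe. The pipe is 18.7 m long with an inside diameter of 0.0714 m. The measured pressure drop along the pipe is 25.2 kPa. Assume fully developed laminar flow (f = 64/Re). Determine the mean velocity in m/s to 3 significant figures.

For laminar flow, f = 64/Re with Re = ρVD/μ, so Darcy-Weisbach reduces to ΔP = 32μLV/D². Solving for V: V = ΔP·D²/(32μL) = 2.52e+04·(0.0714)²/(32·0.24·18.7) = 0.8945 m/s.
Check: Re = ρVD/μ = 902·0.8945·0.0714/0.24 = 240 < 2300, so the laminar assumption holds.

V ≈ 0.895 m/s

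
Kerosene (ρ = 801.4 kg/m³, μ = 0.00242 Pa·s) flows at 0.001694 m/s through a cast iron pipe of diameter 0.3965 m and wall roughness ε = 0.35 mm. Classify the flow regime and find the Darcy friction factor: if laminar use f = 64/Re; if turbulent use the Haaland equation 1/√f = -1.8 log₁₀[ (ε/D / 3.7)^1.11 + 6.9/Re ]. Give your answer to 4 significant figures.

Re = ρVD/μ = 801.4·0.001694·0.3965/0.00242 = 222.4.
Re < 2300 → laminar, so f = 64/Re = 0.2877 (roughness is irrelevant in laminar flow).

f ≈ 0.2877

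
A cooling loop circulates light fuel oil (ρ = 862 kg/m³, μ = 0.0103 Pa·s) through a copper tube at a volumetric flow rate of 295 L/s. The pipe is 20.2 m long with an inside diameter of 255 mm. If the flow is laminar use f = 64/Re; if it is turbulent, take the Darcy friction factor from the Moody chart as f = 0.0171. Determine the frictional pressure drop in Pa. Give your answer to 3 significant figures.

Q = 295 L/s = 295/1000 = 0.295 m³/s.
Cross-sectional area A = πD²/4 = π(0.255)²/4 = 0.05107 m²; mean velocity V = Q/A = 0.295/0.05107 = 5.776 m/s.
Reynolds number Re = ρVD/μ = 862 · 5.776 · 0.255 / 0.0103 = 1.233e+05.
Re > 4000 → turbulent; use the Moody-chart value f = 0.0171.
Darcy-Weisbach: ΔP = f(L/D)(ρV²/2) = 0.0171·(20.2/0.255)·(862·5.776²/2) = 0.0171·79.22·1.438e+04 = 1.948e+04 Pa.

ΔP ≈ 19500 Pa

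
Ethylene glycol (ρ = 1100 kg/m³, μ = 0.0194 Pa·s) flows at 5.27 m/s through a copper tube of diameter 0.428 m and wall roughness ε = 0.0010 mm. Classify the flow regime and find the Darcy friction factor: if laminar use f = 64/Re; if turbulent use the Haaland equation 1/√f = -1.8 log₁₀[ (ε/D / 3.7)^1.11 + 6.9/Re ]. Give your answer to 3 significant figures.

f ≈ 0.0170

Re = ρVD/μ = 1100·5.27·0.428/0.0194 = 1.279e+05.
Re > 4000 → turbulent. ε/D = 1e-06/0.428 = 2.34e-06; Haaland: 1/√f = -1.8 log₁₀[1.31e-07 + 5.4e-05] = 7.68, so f = 0.01695.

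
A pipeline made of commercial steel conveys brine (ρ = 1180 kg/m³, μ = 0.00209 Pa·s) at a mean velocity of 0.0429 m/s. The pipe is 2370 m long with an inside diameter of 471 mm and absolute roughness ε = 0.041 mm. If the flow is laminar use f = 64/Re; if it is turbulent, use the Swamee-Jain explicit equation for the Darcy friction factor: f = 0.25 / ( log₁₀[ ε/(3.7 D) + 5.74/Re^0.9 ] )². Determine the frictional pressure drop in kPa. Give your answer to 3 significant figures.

ΔP ≈ 0.164 kPa

Reynolds number Re = ρVD/μ = 1180 · 0.0429 · 0.471 / 0.00209 = 1.141e+04.
Re > 4000 → turbulent. Relative roughness ε/D = 4.1e-05/0.471 = 8.7e-05. Swamee-Jain: f = 0.25/(log₁₀[8.7e-05/3.7 + 5.74/1.141e+04^0.9])² = 0.25/(log₁₀[2.35e-05 + 0.00128])² = 0.25/(-2.885)² = 0.03004.
Darcy-Weisbach: ΔP = f(L/D)(ρV²/2) = 0.03004·(2370/0.471)·(1180·0.0429²/2) = 0.03004·5032·1.086 = 164.1 Pa.
ΔP = 164.1 Pa = 0.164 kPa.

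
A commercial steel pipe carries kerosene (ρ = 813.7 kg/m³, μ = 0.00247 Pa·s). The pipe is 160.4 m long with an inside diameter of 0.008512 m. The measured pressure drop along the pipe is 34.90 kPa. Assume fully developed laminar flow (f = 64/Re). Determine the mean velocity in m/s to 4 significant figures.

V ≈ 0.1995 m/s

For laminar flow, f = 64/Re with Re = ρVD/μ, so Darcy-Weisbach reduces to ΔP = 32μLV/D². Solving for V: V = ΔP·D²/(32μL) = 3.49e+04·(0.008512)²/(32·0.00247·160.4) = 0.1995 m/s.
Check: Re = ρVD/μ = 813.7·0.1995·0.008512/0.00247 = 559.3 < 2300, so the laminar assumption holds.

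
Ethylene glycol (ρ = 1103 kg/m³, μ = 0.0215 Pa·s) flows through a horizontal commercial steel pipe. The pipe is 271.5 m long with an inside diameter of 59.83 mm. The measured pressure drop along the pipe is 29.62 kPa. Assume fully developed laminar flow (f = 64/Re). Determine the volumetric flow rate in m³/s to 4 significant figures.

Q ≈ 0.001596 m³/s

For laminar flow, f = 64/Re with Re = ρVD/μ, so Darcy-Weisbach reduces to ΔP = 32μLV/D². Solving for V: V = ΔP·D²/(32μL) = 2.962e+04·(0.05983)²/(32·0.0215·271.5) = 0.5676 m/s.
Check: Re = ρVD/μ = 1103·0.5676·0.05983/0.0215 = 1742 < 2300, so the laminar assumption holds.
Q = V·A = 0.5676·(π/4·0.05983²) = 0.001596 m³/s = 0.001596 m³/s.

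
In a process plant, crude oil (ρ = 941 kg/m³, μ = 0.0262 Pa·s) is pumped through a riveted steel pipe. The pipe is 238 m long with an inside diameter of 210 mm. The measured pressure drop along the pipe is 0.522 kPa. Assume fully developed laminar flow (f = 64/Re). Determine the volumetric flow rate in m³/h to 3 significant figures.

For laminar flow, f = 64/Re with Re = ρVD/μ, so Darcy-Weisbach reduces to ΔP = 32μLV/D². Solving for V: V = ΔP·D²/(32μL) = 522·(0.21)²/(32·0.0262·238) = 0.1154 m/s.
Check: Re = ρVD/μ = 941·0.1154·0.21/0.0262 = 870.1 < 2300, so the laminar assumption holds.
Q = V·A = 0.1154·(π/4·0.21²) = 0.003996 m³/s = 14.4 m³/h.

Q ≈ 14.4 m³/h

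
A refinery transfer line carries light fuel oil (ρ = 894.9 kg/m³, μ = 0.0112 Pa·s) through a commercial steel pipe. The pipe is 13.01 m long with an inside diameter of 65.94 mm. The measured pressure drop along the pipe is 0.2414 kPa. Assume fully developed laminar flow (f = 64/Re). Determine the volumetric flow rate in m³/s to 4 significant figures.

For laminar flow, f = 64/Re with Re = ρVD/μ, so Darcy-Weisbach reduces to ΔP = 32μLV/D². Solving for V: V = ΔP·D²/(32μL) = 241.4·(0.06594)²/(32·0.0112·13.01) = 0.2251 m/s.
Check: Re = ρVD/μ = 894.9·0.2251·0.06594/0.0112 = 1186 < 2300, so the laminar assumption holds.
Q = V·A = 0.2251·(π/4·0.06594²) = 0.0007687 m³/s = 7.687×10^-4 m³/s.

Q ≈ 7.687×10^-4 m³/s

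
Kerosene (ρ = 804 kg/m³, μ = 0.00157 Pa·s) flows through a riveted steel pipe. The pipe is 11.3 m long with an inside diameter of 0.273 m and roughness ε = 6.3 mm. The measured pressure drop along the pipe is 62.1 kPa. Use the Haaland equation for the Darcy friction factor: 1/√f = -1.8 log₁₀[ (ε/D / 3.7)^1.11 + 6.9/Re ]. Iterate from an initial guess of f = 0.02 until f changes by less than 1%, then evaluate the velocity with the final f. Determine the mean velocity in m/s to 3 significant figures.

Rearranging Darcy-Weisbach: V = √(2·ΔP·D/(f·L·ρ)). With ε/D = 0.0063/0.273 = 0.0231, iterate starting from f = 0.02:
  f = 0.02 → V = √(2·6.21e+04·0.273/(0.02·11.3·804)) = 13.66 m/s; Re = ρVD/μ = 1.91e+06; f → 0.05154
  f = 0.05154 → V = 8.51 m/s; Re = 1.19e+06; f → 0.05155
Converged (Δf/f < 1%). With the final f = 0.05155: V = √(2·6.21e+04·0.273/(0.05155·11.3·804)) = 8.509 m/s.

V ≈ 8.51 m/s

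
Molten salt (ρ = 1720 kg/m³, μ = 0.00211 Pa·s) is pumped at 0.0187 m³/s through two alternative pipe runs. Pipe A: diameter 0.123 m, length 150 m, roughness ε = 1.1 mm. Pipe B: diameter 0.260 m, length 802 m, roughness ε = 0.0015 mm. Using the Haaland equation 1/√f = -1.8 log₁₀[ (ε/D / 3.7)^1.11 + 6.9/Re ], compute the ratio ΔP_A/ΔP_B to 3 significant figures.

Pipe A: V = Q/A = 0.0187/0.01188 = 1.574 m/s; Re = 1.578e+05; ε/D = 0.00894; Haaland → f = 0.03696; ΔP_A = f(L/D)(ρV²/2) = 9.602e+04 Pa.
Pipe B: V = Q/A = 0.0187/0.05309 = 0.3522 m/s; Re = 7.465e+04; ε/D = 5.77e-06; Haaland → f = 0.01898; ΔP_B = f(L/D)(ρV²/2) = 6246 Pa.
ΔP_A/ΔP_B = 9.602e+04/6246 = 15.4.

ΔP_A/ΔP_B ≈ 15.4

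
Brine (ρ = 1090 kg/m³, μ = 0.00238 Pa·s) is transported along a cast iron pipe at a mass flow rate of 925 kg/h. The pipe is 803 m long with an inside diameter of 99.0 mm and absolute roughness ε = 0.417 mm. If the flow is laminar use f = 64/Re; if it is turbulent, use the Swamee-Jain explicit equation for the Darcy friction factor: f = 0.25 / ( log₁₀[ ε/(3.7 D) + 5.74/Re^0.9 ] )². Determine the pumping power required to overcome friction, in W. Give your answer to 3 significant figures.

P ≈ 0.0450 W

ṁ = 925 kg/h = 925/3600 = 0.2569 kg/s.
A = πD²/4 = π(0.099)²/4 = 0.007698 m²; mean velocity V = ṁ/(ρA) = 0.2569/(1090 · 0.007698) = 0.03062 m/s.
Reynolds number Re = ρVD/μ = 1090 · 0.03062 · 0.099 / 0.00238 = 1388.
Re < 2300 → laminar flow, so f = 64/Re = 64/1388 = 0.04609 (the turbulent correlation is not needed).
Darcy-Weisbach: ΔP = f(L/D)(ρV²/2) = 0.04609·(803/0.099)·(1090·0.03062²/2) = 0.04609·8111·0.5111 = 191.1 Pa.
Q = ṁ/ρ = 0.2569/1090 = 0.0002357 m³/s.
Pumping power P = QΔP = 0.0002357·191.1 = 0.04504 W = 0.0450 W.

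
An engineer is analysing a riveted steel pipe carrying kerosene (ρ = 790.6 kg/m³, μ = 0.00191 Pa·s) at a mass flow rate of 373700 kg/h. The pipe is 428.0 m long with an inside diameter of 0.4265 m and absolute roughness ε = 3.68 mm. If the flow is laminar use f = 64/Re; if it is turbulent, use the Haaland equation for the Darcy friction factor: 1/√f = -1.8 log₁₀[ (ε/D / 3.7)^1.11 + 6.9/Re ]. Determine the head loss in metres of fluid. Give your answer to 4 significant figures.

ṁ = 373700 kg/h = 373700/3600 = 103.8 kg/s.
A = πD²/4 = π(0.4265)²/4 = 0.1429 m²; mean velocity V = ṁ/(ρA) = 103.8/(790.6 · 0.1429) = 0.919 m/s.
Reynolds number Re = ρVD/μ = 790.6 · 0.919 · 0.4265 / 0.00191 = 1.622e+05.
Re > 4000 → turbulent. Relative roughness ε/D = 0.00368/0.4265 = 0.00863. Haaland: 1/√f = -1.8 log₁₀[(0.00863/3.7)^1.11 + 6.9/1.622e+05] = -1.8 log₁₀[0.0012 + 4.25e-05] = 5.232, so f = 0.03653.
Darcy-Weisbach: ΔP = f(L/D)(ρV²/2) = 0.03653·(428/0.4265)·(790.6·0.919²/2) = 0.03653·1004·333.9 = 1.224e+04 Pa.
Head loss h_f = ΔP/(ρg) = 1.224e+04/(790.6·9.81) = 1.578 m.

h_f ≈ 1.578 m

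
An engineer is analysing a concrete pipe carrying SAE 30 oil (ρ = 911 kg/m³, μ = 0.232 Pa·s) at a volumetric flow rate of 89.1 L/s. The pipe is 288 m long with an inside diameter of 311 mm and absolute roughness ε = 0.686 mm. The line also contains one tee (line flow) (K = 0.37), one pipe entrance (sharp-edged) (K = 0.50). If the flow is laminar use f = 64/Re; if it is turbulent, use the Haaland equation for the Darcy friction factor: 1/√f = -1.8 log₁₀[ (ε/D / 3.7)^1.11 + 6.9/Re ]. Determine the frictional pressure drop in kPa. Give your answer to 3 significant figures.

Q = 89.1 L/s = 89.1/1000 = 0.0891 m³/s.
Cross-sectional area A = πD²/4 = π(0.311)²/4 = 0.07596 m²; mean velocity V = Q/A = 0.0891/0.07596 = 1.173 m/s.
Reynolds number Re = ρVD/μ = 911 · 1.173 · 0.311 / 0.232 = 1432.
Re < 2300 → laminar flow, so f = 64/Re = 64/1432 = 0.04468 (the turbulent correlation is not needed).
Total minor-loss coefficient ΣK = 1·0.37 + 1·0.5 = 0.87.
ΔP = [f·L/D + ΣK]·(ρV²/2) = [0.04468·288/0.311 + 0.87]·(911·1.173²/2) = [41.38 + 0.87]·626.6 = 2.647e+04 Pa.
ΔP = 2.647e+04 Pa = 26.5 kPa.

ΔP ≈ 26.5 kPa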